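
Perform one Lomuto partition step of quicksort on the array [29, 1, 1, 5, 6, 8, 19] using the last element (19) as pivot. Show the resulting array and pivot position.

Lomuto partition with pivot = 19:

Initial array: [29, 1, 1, 5, 6, 8, 19]

arr[0]=29 > 19: no swap
arr[1]=1 <= 19: swap with position 0, array becomes [1, 29, 1, 5, 6, 8, 19]
arr[2]=1 <= 19: swap with position 1, array becomes [1, 1, 29, 5, 6, 8, 19]
arr[3]=5 <= 19: swap with position 2, array becomes [1, 1, 5, 29, 6, 8, 19]
arr[4]=6 <= 19: swap with position 3, array becomes [1, 1, 5, 6, 29, 8, 19]
arr[5]=8 <= 19: swap with position 4, array becomes [1, 1, 5, 6, 8, 29, 19]

Place pivot at position 5: [1, 1, 5, 6, 8, 19, 29]
Pivot position: 5

After partitioning with pivot 19, the array becomes [1, 1, 5, 6, 8, 19, 29]. The pivot is placed at index 5. All elements to the left of the pivot are <= 19, and all elements to the right are > 19.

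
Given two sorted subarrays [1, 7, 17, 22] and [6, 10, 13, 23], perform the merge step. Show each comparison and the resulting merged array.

Merging process:

Compare 1 vs 6: take 1 from left. Merged: [1]
Compare 7 vs 6: take 6 from right. Merged: [1, 6]
Compare 7 vs 10: take 7 from left. Merged: [1, 6, 7]
Compare 17 vs 10: take 10 from right. Merged: [1, 6, 7, 10]
Compare 17 vs 13: take 13 from right. Merged: [1, 6, 7, 10, 13]
Compare 17 vs 23: take 17 from left. Merged: [1, 6, 7, 10, 13, 17]
Compare 22 vs 23: take 22 from left. Merged: [1, 6, 7, 10, 13, 17, 22]
Append remaining from right: [23]. Merged: [1, 6, 7, 10, 13, 17, 22, 23]

Final merged array: [1, 6, 7, 10, 13, 17, 22, 23]
Total comparisons: 7

The merged array is [1, 6, 7, 10, 13, 17, 22, 23], requiring 7 comparisons. The merge step runs in O(n) time where n is the total number of elements.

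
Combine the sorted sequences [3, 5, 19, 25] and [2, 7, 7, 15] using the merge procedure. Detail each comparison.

Merging process:

Compare 3 vs 2: take 2 from right. Merged: [2]
Compare 3 vs 7: take 3 from left. Merged: [2, 3]
Compare 5 vs 7: take 5 from left. Merged: [2, 3, 5]
Compare 19 vs 7: take 7 from right. Merged: [2, 3, 5, 7]
Compare 19 vs 7: take 7 from right. Merged: [2, 3, 5, 7, 7]
Compare 19 vs 15: take 15 from right. Merged: [2, 3, 5, 7, 7, 15]
Append remaining from left: [19, 25]. Merged: [2, 3, 5, 7, 7, 15, 19, 25]

Final merged array: [2, 3, 5, 7, 7, 15, 19, 25]
Total comparisons: 6

The merged array is [2, 3, 5, 7, 7, 15, 19, 25], requiring 6 comparisons. The merge step runs in O(n) time where n is the total number of elements.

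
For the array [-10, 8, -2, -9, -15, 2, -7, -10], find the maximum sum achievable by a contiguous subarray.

Using Kadane's algorithm on [-10, 8, -2, -9, -15, 2, -7, -10]:

Scanning through the array:
Position 1 (value 8): max_ending_here = 8, max_so_far = 8
Position 2 (value -2): max_ending_here = 6, max_so_far = 8
Position 3 (value -9): max_ending_here = -3, max_so_far = 8
Position 4 (value -15): max_ending_here = -15, max_so_far = 8
Position 5 (value 2): max_ending_here = 2, max_so_far = 8
Position 6 (value -7): max_ending_here = -5, max_so_far = 8
Position 7 (value -10): max_ending_here = -10, max_so_far = 8

Maximum subarray: [8]
Maximum sum: 8

The maximum subarray is [8] with sum 8. This subarray runs from index 1 to index 1.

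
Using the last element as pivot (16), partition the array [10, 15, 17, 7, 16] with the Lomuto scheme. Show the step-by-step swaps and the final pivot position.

Lomuto partition with pivot = 16:

Initial array: [10, 15, 17, 7, 16]

arr[0]=10 <= 16: swap with position 0, array becomes [10, 15, 17, 7, 16]
arr[1]=15 <= 16: swap with position 1, array becomes [10, 15, 17, 7, 16]
arr[2]=17 > 16: no swap
arr[3]=7 <= 16: swap with position 2, array becomes [10, 15, 7, 17, 16]

Place pivot at position 3: [10, 15, 7, 16, 17]
Pivot position: 3

After partitioning with pivot 16, the array becomes [10, 15, 7, 16, 17]. The pivot is placed at index 3. All elements to the left of the pivot are <= 16, and all elements to the right are > 16.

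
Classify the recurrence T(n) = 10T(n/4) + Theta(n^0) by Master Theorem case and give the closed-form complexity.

Master Theorem for T(n) = 10T(n/4) + O(n^0):

a = 10, b = 4, c = 0
log_b(a) = log_4(10) = 1.6610

Case 1: c = 0 < log_4(10) = 1.6610
T(n) = O(n^(log_4 10))

For T(n) = 10T(n/4) + O(n^0): log_4(10) = 1.6610. This is Case 1 of the Master Theorem (c < log_b(a), work dominated by leaves), giving O(n^(log_4 10)).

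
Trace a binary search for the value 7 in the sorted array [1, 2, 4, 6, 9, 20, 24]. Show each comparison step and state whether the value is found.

Binary search for 7 in [1, 2, 4, 6, 9, 20, 24]:

lo=0, hi=6, mid=3, arr[mid]=6 -> 6 < 7, search right half
lo=4, hi=6, mid=5, arr[mid]=20 -> 20 > 7, search left half
lo=4, hi=4, mid=4, arr[mid]=9 -> 9 > 7, search left half
lo=4 > hi=3, target 7 not found

Binary search determines that 7 is not in the array after 3 comparisons. The search space was exhausted without finding the target.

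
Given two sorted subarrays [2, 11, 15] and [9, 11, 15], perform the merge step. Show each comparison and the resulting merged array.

Merging process:

Compare 2 vs 9: take 2 from left. Merged: [2]
Compare 11 vs 9: take 9 from right. Merged: [2, 9]
Compare 11 vs 11: take 11 from left. Merged: [2, 9, 11]
Compare 15 vs 11: take 11 from right. Merged: [2, 9, 11, 11]
Compare 15 vs 15: take 15 from left. Merged: [2, 9, 11, 11, 15]
Append remaining from right: [15]. Merged: [2, 9, 11, 11, 15, 15]

Final merged array: [2, 9, 11, 11, 15, 15]
Total comparisons: 5

The merged array is [2, 9, 11, 11, 15, 15], requiring 5 comparisons. The merge step runs in O(n) time where n is the total number of elements.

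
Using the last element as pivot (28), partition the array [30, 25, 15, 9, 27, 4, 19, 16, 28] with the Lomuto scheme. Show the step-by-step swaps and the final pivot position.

Lomuto partition with pivot = 28:

Initial array: [30, 25, 15, 9, 27, 4, 19, 16, 28]

arr[0]=30 > 28: no swap
arr[1]=25 <= 28: swap with position 0, array becomes [25, 30, 15, 9, 27, 4, 19, 16, 28]
arr[2]=15 <= 28: swap with position 1, array becomes [25, 15, 30, 9, 27, 4, 19, 16, 28]
arr[3]=9 <= 28: swap with position 2, array becomes [25, 15, 9, 30, 27, 4, 19, 16, 28]
arr[4]=27 <= 28: swap with position 3, array becomes [25, 15, 9, 27, 30, 4, 19, 16, 28]
arr[5]=4 <= 28: swap with position 4, array becomes [25, 15, 9, 27, 4, 30, 19, 16, 28]
arr[6]=19 <= 28: swap with position 5, array becomes [25, 15, 9, 27, 4, 19, 30, 16, 28]
arr[7]=16 <= 28: swap with position 6, array becomes [25, 15, 9, 27, 4, 19, 16, 30, 28]

Place pivot at position 7: [25, 15, 9, 27, 4, 19, 16, 28, 30]
Pivot position: 7

After partitioning with pivot 28, the array becomes [25, 15, 9, 27, 4, 19, 16, 28, 30]. The pivot is placed at index 7. All elements to the left of the pivot are <= 28, and all elements to the right are > 28.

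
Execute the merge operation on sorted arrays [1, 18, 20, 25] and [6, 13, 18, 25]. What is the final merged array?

Merging process:

Compare 1 vs 6: take 1 from left. Merged: [1]
Compare 18 vs 6: take 6 from right. Merged: [1, 6]
Compare 18 vs 13: take 13 from right. Merged: [1, 6, 13]
Compare 18 vs 18: take 18 from left. Merged: [1, 6, 13, 18]
Compare 20 vs 18: take 18 from right. Merged: [1, 6, 13, 18, 18]
Compare 20 vs 25: take 20 from left. Merged: [1, 6, 13, 18, 18, 20]
Compare 25 vs 25: take 25 from left. Merged: [1, 6, 13, 18, 18, 20, 25]
Append remaining from right: [25]. Merged: [1, 6, 13, 18, 18, 20, 25, 25]

Final merged array: [1, 6, 13, 18, 18, 20, 25, 25]
Total comparisons: 7

The merged array is [1, 6, 13, 18, 18, 20, 25, 25], requiring 7 comparisons. The merge step runs in O(n) time where n is the total number of elements.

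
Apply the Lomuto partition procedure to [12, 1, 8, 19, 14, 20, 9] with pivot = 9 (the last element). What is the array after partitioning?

Lomuto partition with pivot = 9:

Initial array: [12, 1, 8, 19, 14, 20, 9]

arr[0]=12 > 9: no swap
arr[1]=1 <= 9: swap with position 0, array becomes [1, 12, 8, 19, 14, 20, 9]
arr[2]=8 <= 9: swap with position 1, array becomes [1, 8, 12, 19, 14, 20, 9]
arr[3]=19 > 9: no swap
arr[4]=14 > 9: no swap
arr[5]=20 > 9: no swap

Place pivot at position 2: [1, 8, 9, 19, 14, 20, 12]
Pivot position: 2

After partitioning with pivot 9, the array becomes [1, 8, 9, 19, 14, 20, 12]. The pivot is placed at index 2. All elements to the left of the pivot are <= 9, and all elements to the right are > 9.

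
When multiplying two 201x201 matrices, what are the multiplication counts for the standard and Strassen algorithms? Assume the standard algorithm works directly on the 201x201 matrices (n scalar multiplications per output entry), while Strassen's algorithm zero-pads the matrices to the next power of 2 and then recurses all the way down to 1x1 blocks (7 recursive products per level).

Matrix multiplication for 201x201 matrices:

Strassen's algorithm requires power-of-2 dimensions. Pad 201x201 to 256x256 (next power of 2).

Standard algorithm: 201^3 = 8120601 multiplications
Strassen's algorithm: 7^(log2(256)) = 7^8 = 5764801 multiplications
Savings: 8120601 - 5764801 = 2355800 multiplications

Standard: 8120601 multiplications (201^3). Strassen: 5764801 multiplications (7^8, after padding to 256x256). Strassen reduces 8 recursive multiplications to 7 at each level.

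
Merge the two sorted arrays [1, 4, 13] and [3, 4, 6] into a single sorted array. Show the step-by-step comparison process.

Merging process:

Compare 1 vs 3: take 1 from left. Merged: [1]
Compare 4 vs 3: take 3 from right. Merged: [1, 3]
Compare 4 vs 4: take 4 from left. Merged: [1, 3, 4]
Compare 13 vs 4: take 4 from right. Merged: [1, 3, 4, 4]
Compare 13 vs 6: take 6 from right. Merged: [1, 3, 4, 4, 6]
Append remaining from left: [13]. Merged: [1, 3, 4, 4, 6, 13]

Final merged array: [1, 3, 4, 4, 6, 13]
Total comparisons: 5

The merged array is [1, 3, 4, 4, 6, 13], requiring 5 comparisons. The merge step runs in O(n) time where n is the total number of elements.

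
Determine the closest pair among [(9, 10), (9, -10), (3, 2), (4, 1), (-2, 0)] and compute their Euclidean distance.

Computing all pairwise distances among 5 points:

d((9, 10), (9, -10)) = 20.0
d((9, 10), (3, 2)) = 10.0
d((9, 10), (4, 1)) = 10.2956
d((9, 10), (-2, 0)) = 14.8661
d((9, -10), (3, 2)) = 13.4164
d((9, -10), (4, 1)) = 12.083
d((9, -10), (-2, 0)) = 14.8661
d((3, 2), (4, 1)) = 1.4142 <-- minimum
d((3, 2), (-2, 0)) = 5.3852
d((4, 1), (-2, 0)) = 6.0828

Closest pair: (3, 2) and (4, 1) with distance 1.4142

The closest pair is (3, 2) and (4, 1) with Euclidean distance 1.4142. For 5 points, brute-force pairwise comparison is shown above. For large n, the divide-and-conquer algorithm (sort by x, recurse on halves, check the dividing strip) achieves O(n log n).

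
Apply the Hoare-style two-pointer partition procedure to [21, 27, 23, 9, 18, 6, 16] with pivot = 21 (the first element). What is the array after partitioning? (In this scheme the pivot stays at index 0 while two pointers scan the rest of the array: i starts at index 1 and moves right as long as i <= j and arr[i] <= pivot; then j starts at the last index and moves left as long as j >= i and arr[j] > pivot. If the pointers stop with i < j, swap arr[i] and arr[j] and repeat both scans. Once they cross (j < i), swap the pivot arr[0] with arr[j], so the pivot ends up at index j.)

Hoare-style two-pointer partition with pivot = 21:

Initial array: [21, 27, 23, 9, 18, 6, 16]

Pointers start at i = 1, j = 6.
i stops at index 1 (arr[1]=27 > 21), j stops at index 6 (arr[6]=16 <= 21): swap arr[1] and arr[6], array becomes [21, 16, 23, 9, 18, 6, 27]
i stops at index 2 (arr[2]=23 > 21), j stops at index 5 (arr[5]=6 <= 21): swap arr[2] and arr[5], array becomes [21, 16, 6, 9, 18, 23, 27]
i ends at 5, j ends at 4: the pointers have crossed (j < i), so scanning stops.

Swap pivot arr[0] with arr[4] to place pivot at position 4: [18, 16, 6, 9, 21, 23, 27]
Pivot position: 4

After partitioning with pivot 21, the array becomes [18, 16, 6, 9, 21, 23, 27]. The pivot is placed at index 4. All elements to the left of the pivot are <= 21, and all elements to the right are > 21.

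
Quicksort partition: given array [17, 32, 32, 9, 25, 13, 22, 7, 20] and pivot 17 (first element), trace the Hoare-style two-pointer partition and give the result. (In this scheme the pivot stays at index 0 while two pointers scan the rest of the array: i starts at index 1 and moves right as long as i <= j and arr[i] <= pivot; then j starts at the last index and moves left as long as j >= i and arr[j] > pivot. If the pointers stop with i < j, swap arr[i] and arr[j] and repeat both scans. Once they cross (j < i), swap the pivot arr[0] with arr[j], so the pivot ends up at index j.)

Hoare-style two-pointer partition with pivot = 17:

Initial array: [17, 32, 32, 9, 25, 13, 22, 7, 20]

Pointers start at i = 1, j = 8.
i stops at index 1 (arr[1]=32 > 17), j stops at index 7 (arr[7]=7 <= 17): swap arr[1] and arr[7], array becomes [17, 7, 32, 9, 25, 13, 22, 32, 20]
i stops at index 2 (arr[2]=32 > 17), j stops at index 5 (arr[5]=13 <= 17): swap arr[2] and arr[5], array becomes [17, 7, 13, 9, 25, 32, 22, 32, 20]
i ends at 4, j ends at 3: the pointers have crossed (j < i), so scanning stops.

Swap pivot arr[0] with arr[3] to place pivot at position 3: [9, 7, 13, 17, 25, 32, 22, 32, 20]
Pivot position: 3

After partitioning with pivot 17, the array becomes [9, 7, 13, 17, 25, 32, 22, 32, 20]. The pivot is placed at index 3. All elements to the left of the pivot are <= 17, and all elements to the right are > 17.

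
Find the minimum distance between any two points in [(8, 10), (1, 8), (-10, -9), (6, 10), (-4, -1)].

Computing all pairwise distances among 5 points:

d((8, 10), (1, 8)) = 7.2801
d((8, 10), (-10, -9)) = 26.1725
d((8, 10), (6, 10)) = 2.0 <-- minimum
d((8, 10), (-4, -1)) = 16.2788
d((1, 8), (-10, -9)) = 20.2485
d((1, 8), (6, 10)) = 5.3852
d((1, 8), (-4, -1)) = 10.2956
d((-10, -9), (6, 10)) = 24.8395
d((-10, -9), (-4, -1)) = 10.0
d((6, 10), (-4, -1)) = 14.8661

Closest pair: (8, 10) and (6, 10) with distance 2.0

The closest pair is (8, 10) and (6, 10) with Euclidean distance 2.0. For 5 points, brute-force pairwise comparison is shown above. For large n, the divide-and-conquer algorithm (sort by x, recurse on halves, check the dividing strip) achieves O(n log n).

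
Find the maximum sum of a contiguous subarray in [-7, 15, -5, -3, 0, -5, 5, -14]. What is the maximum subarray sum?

Using Kadane's algorithm on [-7, 15, -5, -3, 0, -5, 5, -14]:

Scanning through the array:
Position 1 (value 15): max_ending_here = 15, max_so_far = 15
Position 2 (value -5): max_ending_here = 10, max_so_far = 15
Position 3 (value -3): max_ending_here = 7, max_so_far = 15
Position 4 (value 0): max_ending_here = 7, max_so_far = 15
Position 5 (value -5): max_ending_here = 2, max_so_far = 15
Position 6 (value 5): max_ending_here = 7, max_so_far = 15
Position 7 (value -14): max_ending_here = -7, max_so_far = 15

Maximum subarray: [15]
Maximum sum: 15

The maximum subarray is [15] with sum 15. This subarray runs from index 1 to index 1.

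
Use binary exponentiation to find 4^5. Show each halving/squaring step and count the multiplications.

Computing 4^5 by squaring (build up from 4^1; each line after the first costs one multiplication):

4^1 = 4
4^2 = (4^1)^2 = 4^2 = 16
4^4 = (4^2)^2 = 16^2 = 256
4^5 = 4 * 4^4 = 4 * 256 = 1024

Result: 1024
Multiplications needed: 3 (3 lines after 4^1)

4^5 = 1024. Using exponentiation by squaring, this requires 3 multiplications. The key idea: if the exponent is even, square the half-power; if odd, multiply by the base once.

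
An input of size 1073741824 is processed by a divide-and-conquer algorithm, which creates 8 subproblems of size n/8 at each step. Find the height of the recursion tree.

For divide and conquer with division factor 8:

Problem sizes at each level:
Level 0: 1073741824
Level 1: 134217728
Level 2: 16777216
Level 3: 2097152
Level 4: 262144
Level 5: 32768
Level 6: 4096
Level 7: 512
Level 8: 64
Level 9: 8
Level 10: 1

The root is level 0 and the size-1 base case is level 10 (the tree spans levels 0 through 10, i.e. 11 levels counting the root), so the depth is the number of divisions: log_8(1073741824) = 10

The recursion tree depth is log_8(1073741824) = 10. At each level, the problem size is divided by 8, so it takes 10 divisions to reduce to a base case of size 1. The algorithm makes 8 recursive calls at each level.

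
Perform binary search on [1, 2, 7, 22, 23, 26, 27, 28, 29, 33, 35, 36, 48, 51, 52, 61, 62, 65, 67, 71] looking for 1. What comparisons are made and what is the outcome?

Binary search for 1 in [1, 2, 7, 22, 23, 26, 27, 28, 29, 33, 35, 36, 48, 51, 52, 61, 62, 65, 67, 71]:

lo=0, hi=19, mid=9, arr[mid]=33 -> 33 > 1, search left half
lo=0, hi=8, mid=4, arr[mid]=23 -> 23 > 1, search left half
lo=0, hi=3, mid=1, arr[mid]=2 -> 2 > 1, search left half
lo=0, hi=0, mid=0, arr[mid]=1 -> Found target at index 0!

Binary search finds 1 at index 0 after 4 comparisons. The search repeatedly halves the search space by comparing with the middle element.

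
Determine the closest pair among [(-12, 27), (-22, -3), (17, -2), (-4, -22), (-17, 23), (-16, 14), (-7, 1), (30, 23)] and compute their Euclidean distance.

Computing all pairwise distances among 8 points:

d((-12, 27), (-22, -3)) = 31.6228
d((-12, 27), (17, -2)) = 41.0122
d((-12, 27), (-4, -22)) = 49.6488
d((-12, 27), (-17, 23)) = 6.4031 <-- minimum
d((-12, 27), (-16, 14)) = 13.6015
d((-12, 27), (-7, 1)) = 26.4764
d((-12, 27), (30, 23)) = 42.19
d((-22, -3), (17, -2)) = 39.0128
d((-22, -3), (-4, -22)) = 26.1725
d((-22, -3), (-17, 23)) = 26.4764
d((-22, -3), (-16, 14)) = 18.0278
d((-22, -3), (-7, 1)) = 15.5242
d((-22, -3), (30, 23)) = 58.1378
d((17, -2), (-4, -22)) = 29.0
d((17, -2), (-17, 23)) = 42.2019
d((17, -2), (-16, 14)) = 36.6742
d((17, -2), (-7, 1)) = 24.1868
d((17, -2), (30, 23)) = 28.178
d((-4, -22), (-17, 23)) = 46.8402
d((-4, -22), (-16, 14)) = 37.9473
d((-4, -22), (-7, 1)) = 23.1948
d((-4, -22), (30, 23)) = 56.4004
d((-17, 23), (-16, 14)) = 9.0554
d((-17, 23), (-7, 1)) = 24.1661
d((-17, 23), (30, 23)) = 47.0
d((-16, 14), (-7, 1)) = 15.8114
d((-16, 14), (30, 23)) = 46.8722
d((-7, 1), (30, 23)) = 43.0465

Closest pair: (-12, 27) and (-17, 23) with distance 6.4031

The closest pair is (-12, 27) and (-17, 23) with Euclidean distance 6.4031. For 8 points, brute-force pairwise comparison is shown above. For large n, the divide-and-conquer algorithm (sort by x, recurse on halves, check the dividing strip) achieves O(n log n).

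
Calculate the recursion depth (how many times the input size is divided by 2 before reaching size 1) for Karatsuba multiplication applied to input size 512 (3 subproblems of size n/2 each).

For divide and conquer with division factor 2:

Problem sizes at each level:
Level 0: 512
Level 1: 256
Level 2: 128
Level 3: 64
Level 4: 32
Level 5: 16
Level 6: 8
Level 7: 4
Level 8: 2
Level 9: 1

The root is level 0 and the size-1 base case is level 9 (the tree spans levels 0 through 9, i.e. 10 levels counting the root), so the depth is the number of divisions: log_2(512) = 9

The recursion tree depth is log_2(512) = 9. At each level, the problem size is divided by 2, so it takes 9 divisions to reduce to a base case of size 1. The algorithm makes 3 recursive calls at each level.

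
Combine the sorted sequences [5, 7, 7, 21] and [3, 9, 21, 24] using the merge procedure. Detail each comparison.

Merging process:

Compare 5 vs 3: take 3 from right. Merged: [3]
Compare 5 vs 9: take 5 from left. Merged: [3, 5]
Compare 7 vs 9: take 7 from left. Merged: [3, 5, 7]
Compare 7 vs 9: take 7 from left. Merged: [3, 5, 7, 7]
Compare 21 vs 9: take 9 from right. Merged: [3, 5, 7, 7, 9]
Compare 21 vs 21: take 21 from left. Merged: [3, 5, 7, 7, 9, 21]
Append remaining from right: [21, 24]. Merged: [3, 5, 7, 7, 9, 21, 21, 24]

Final merged array: [3, 5, 7, 7, 9, 21, 21, 24]
Total comparisons: 6

The merged array is [3, 5, 7, 7, 9, 21, 21, 24], requiring 6 comparisons. The merge step runs in O(n) time where n is the total number of elements.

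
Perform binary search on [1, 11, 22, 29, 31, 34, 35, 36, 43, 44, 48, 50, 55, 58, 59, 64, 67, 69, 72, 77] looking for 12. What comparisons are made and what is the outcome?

Binary search for 12 in [1, 11, 22, 29, 31, 34, 35, 36, 43, 44, 48, 50, 55, 58, 59, 64, 67, 69, 72, 77]:

lo=0, hi=19, mid=9, arr[mid]=44 -> 44 > 12, search left half
lo=0, hi=8, mid=4, arr[mid]=31 -> 31 > 12, search left half
lo=0, hi=3, mid=1, arr[mid]=11 -> 11 < 12, search right half
lo=2, hi=3, mid=2, arr[mid]=22 -> 22 > 12, search left half
lo=2 > hi=1, target 12 not found

Binary search determines that 12 is not in the array after 4 comparisons. The search space was exhausted without finding the target.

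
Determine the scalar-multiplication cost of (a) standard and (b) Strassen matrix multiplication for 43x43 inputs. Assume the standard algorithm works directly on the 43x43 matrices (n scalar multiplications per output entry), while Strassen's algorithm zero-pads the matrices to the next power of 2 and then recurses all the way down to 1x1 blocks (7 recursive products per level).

Matrix multiplication for 43x43 matrices:

Strassen's algorithm requires power-of-2 dimensions. Pad 43x43 to 64x64 (next power of 2).

Standard algorithm: 43^3 = 79507 multiplications
Strassen's algorithm: 7^(log2(64)) = 7^6 = 117649 multiplications
Difference: 79507 - 117649 = -38142 (Strassen uses MORE here due to padding overhead — for small or just-over-power-of-2 n, padding can outweigh the per-level savings)

Standard: 79507 multiplications (43^3). Strassen: 117649 multiplications (7^6, after padding to 64x64). Strassen reduces 8 recursive multiplications to 7 at each level.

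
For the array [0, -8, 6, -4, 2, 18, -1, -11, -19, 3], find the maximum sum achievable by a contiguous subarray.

Using Kadane's algorithm on [0, -8, 6, -4, 2, 18, -1, -11, -19, 3]:

Scanning through the array:
Position 1 (value -8): max_ending_here = -8, max_so_far = 0
Position 2 (value 6): max_ending_here = 6, max_so_far = 6
Position 3 (value -4): max_ending_here = 2, max_so_far = 6
Position 4 (value 2): max_ending_here = 4, max_so_far = 6
Position 5 (value 18): max_ending_here = 22, max_so_far = 22
Position 6 (value -1): max_ending_here = 21, max_so_far = 22
Position 7 (value -11): max_ending_here = 10, max_so_far = 22
Position 8 (value -19): max_ending_here = -9, max_so_far = 22
Position 9 (value 3): max_ending_here = 3, max_so_far = 22

Maximum subarray: [6, -4, 2, 18]
Maximum sum: 22

The maximum subarray is [6, -4, 2, 18] with sum 22. This subarray runs from index 2 to index 5.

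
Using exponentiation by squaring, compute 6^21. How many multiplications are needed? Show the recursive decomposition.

Computing 6^21 by squaring (build up from 6^1; each line after the first costs one multiplication):

6^1 = 6
6^2 = (6^1)^2 = 6^2 = 36
6^4 = (6^2)^2 = 36^2 = 1296
6^5 = 6 * 6^4 = 6 * 1296 = 7776
6^10 = (6^5)^2 = 7776^2 = 60466176
6^20 = (6^10)^2 = 60466176^2 = 3656158440062976
6^21 = 6 * 6^20 = 6 * 3656158440062976 = 21936950640377856

Result: 21936950640377856
Multiplications needed: 6 (6 lines after 6^1)

6^21 = 21936950640377856. Using exponentiation by squaring, this requires 6 multiplications. The key idea: if the exponent is even, square the half-power; if odd, multiply by the base once.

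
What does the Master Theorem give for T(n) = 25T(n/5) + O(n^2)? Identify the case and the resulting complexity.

Master Theorem for T(n) = 25T(n/5) + O(n^2):

a = 25, b = 5, c = 2
log_b(a) = log_5(25) = 2.0000

Case 2: c = 2 = log_5(25) = 2.0000
T(n) = O(n^2 log n) = O(n^2 log n)

For T(n) = 25T(n/5) + O(n^2): log_5(25) = 2.0000. This is Case 2 of the Master Theorem (c = log_b(a), equal work at all levels), giving O(n^2 log n).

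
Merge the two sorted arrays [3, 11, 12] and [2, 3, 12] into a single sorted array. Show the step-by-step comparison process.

Merging process:

Compare 3 vs 2: take 2 from right. Merged: [2]
Compare 3 vs 3: take 3 from left. Merged: [2, 3]
Compare 11 vs 3: take 3 from right. Merged: [2, 3, 3]
Compare 11 vs 12: take 11 from left. Merged: [2, 3, 3, 11]
Compare 12 vs 12: take 12 from left. Merged: [2, 3, 3, 11, 12]
Append remaining from right: [12]. Merged: [2, 3, 3, 11, 12, 12]

Final merged array: [2, 3, 3, 11, 12, 12]
Total comparisons: 5

The merged array is [2, 3, 3, 11, 12, 12], requiring 5 comparisons. The merge step runs in O(n) time where n is the total number of elements.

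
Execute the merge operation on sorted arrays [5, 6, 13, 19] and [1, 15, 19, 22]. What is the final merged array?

Merging process:

Compare 5 vs 1: take 1 from right. Merged: [1]
Compare 5 vs 15: take 5 from left. Merged: [1, 5]
Compare 6 vs 15: take 6 from left. Merged: [1, 5, 6]
Compare 13 vs 15: take 13 from left. Merged: [1, 5, 6, 13]
Compare 19 vs 15: take 15 from right. Merged: [1, 5, 6, 13, 15]
Compare 19 vs 19: take 19 from left. Merged: [1, 5, 6, 13, 15, 19]
Append remaining from right: [19, 22]. Merged: [1, 5, 6, 13, 15, 19, 19, 22]

Final merged array: [1, 5, 6, 13, 15, 19, 19, 22]
Total comparisons: 6

The merged array is [1, 5, 6, 13, 15, 19, 19, 22], requiring 6 comparisons. The merge step runs in O(n) time where n is the total number of elements.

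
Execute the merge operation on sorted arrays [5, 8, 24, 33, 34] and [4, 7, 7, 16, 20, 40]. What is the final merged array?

Merging process:

Compare 5 vs 4: take 4 from right. Merged: [4]
Compare 5 vs 7: take 5 from left. Merged: [4, 5]
Compare 8 vs 7: take 7 from right. Merged: [4, 5, 7]
Compare 8 vs 7: take 7 from right. Merged: [4, 5, 7, 7]
Compare 8 vs 16: take 8 from left. Merged: [4, 5, 7, 7, 8]
Compare 24 vs 16: take 16 from right. Merged: [4, 5, 7, 7, 8, 16]
Compare 24 vs 20: take 20 from right. Merged: [4, 5, 7, 7, 8, 16, 20]
Compare 24 vs 40: take 24 from left. Merged: [4, 5, 7, 7, 8, 16, 20, 24]
Compare 33 vs 40: take 33 from left. Merged: [4, 5, 7, 7, 8, 16, 20, 24, 33]
Compare 34 vs 40: take 34 from left. Merged: [4, 5, 7, 7, 8, 16, 20, 24, 33, 34]
Append remaining from right: [40]. Merged: [4, 5, 7, 7, 8, 16, 20, 24, 33, 34, 40]

Final merged array: [4, 5, 7, 7, 8, 16, 20, 24, 33, 34, 40]
Total comparisons: 10

The merged array is [4, 5, 7, 7, 8, 16, 20, 24, 33, 34, 40], requiring 10 comparisons. The merge step runs in O(n) time where n is the total number of elements.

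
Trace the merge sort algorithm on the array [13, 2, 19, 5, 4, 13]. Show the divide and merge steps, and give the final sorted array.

Merge sort trace:

Split: [13, 2, 19, 5, 4, 13] -> [13, 2, 19] and [5, 4, 13]
  Split: [13, 2, 19] -> [13] and [2, 19]
    Split: [2, 19] -> [2] and [19]
    Merge: [2] + [19] -> [2, 19]
  Merge: [13] + [2, 19] -> [2, 13, 19]
  Split: [5, 4, 13] -> [5] and [4, 13]
    Split: [4, 13] -> [4] and [13]
    Merge: [4] + [13] -> [4, 13]
  Merge: [5] + [4, 13] -> [4, 5, 13]
Merge: [2, 13, 19] + [4, 5, 13] -> [2, 4, 5, 13, 13, 19]

Final sorted array: [2, 4, 5, 13, 13, 19]

The merge sort proceeds by recursively splitting the array and merging sorted halves.
After all merges, the sorted array is [2, 4, 5, 13, 13, 19].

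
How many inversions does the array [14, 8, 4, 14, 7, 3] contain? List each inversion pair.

Finding inversions in [14, 8, 4, 14, 7, 3]:

(0, 1): arr[0]=14 > arr[1]=8
(0, 2): arr[0]=14 > arr[2]=4
(0, 4): arr[0]=14 > arr[4]=7
(0, 5): arr[0]=14 > arr[5]=3
(1, 2): arr[1]=8 > arr[2]=4
(1, 4): arr[1]=8 > arr[4]=7
(1, 5): arr[1]=8 > arr[5]=3
(2, 5): arr[2]=4 > arr[5]=3
(3, 4): arr[3]=14 > arr[4]=7
(3, 5): arr[3]=14 > arr[5]=3
(4, 5): arr[4]=7 > arr[5]=3

Total inversions: 11

The array has 11 inversion(s): (0,1), (0,2), (0,4), (0,5), (1,2), (1,4), (1,5), (2,5), (3,4), (3,5), (4,5). Each pair (i,j) satisfies i < j and arr[i] > arr[j].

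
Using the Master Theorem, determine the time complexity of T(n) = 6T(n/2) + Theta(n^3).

Master Theorem for T(n) = 6T(n/2) + O(n^3):

a = 6, b = 2, c = 3
log_b(a) = log_2(6) = 2.5850

Case 3: c = 3 > log_2(6) = 2.5850
T(n) = O(n^3) = O(n^3)

For T(n) = 6T(n/2) + O(n^3): log_2(6) = 2.5850. This is Case 3 of the Master Theorem (c > log_b(a), work dominated by root), giving O(n^3).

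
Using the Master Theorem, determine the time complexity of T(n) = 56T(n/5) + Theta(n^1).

Master Theorem for T(n) = 56T(n/5) + O(n^1):

a = 56, b = 5, c = 1
log_b(a) = log_5(56) = 2.5011

Case 1: c = 1 < log_5(56) = 2.5011
T(n) = O(n^(log_5 56))

For T(n) = 56T(n/5) + O(n^1): log_5(56) = 2.5011. This is Case 1 of the Master Theorem (c < log_b(a), work dominated by leaves), giving O(n^(log_5 56)).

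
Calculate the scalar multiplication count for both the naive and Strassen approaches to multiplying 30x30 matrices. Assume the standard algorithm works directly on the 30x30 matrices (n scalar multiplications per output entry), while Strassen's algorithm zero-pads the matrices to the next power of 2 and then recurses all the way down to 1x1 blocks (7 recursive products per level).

Matrix multiplication for 30x30 matrices:

Strassen's algorithm requires power-of-2 dimensions. Pad 30x30 to 32x32 (next power of 2).

Standard algorithm: 30^3 = 27000 multiplications
Strassen's algorithm: 7^(log2(32)) = 7^5 = 16807 multiplications
Savings: 27000 - 16807 = 10193 multiplications

Standard: 27000 multiplications (30^3). Strassen: 16807 multiplications (7^5, after padding to 32x32). Strassen reduces 8 recursive multiplications to 7 at each level.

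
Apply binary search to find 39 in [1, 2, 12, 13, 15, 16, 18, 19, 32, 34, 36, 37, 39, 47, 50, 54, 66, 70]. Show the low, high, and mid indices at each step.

Binary search for 39 in [1, 2, 12, 13, 15, 16, 18, 19, 32, 34, 36, 37, 39, 47, 50, 54, 66, 70]:

lo=0, hi=17, mid=8, arr[mid]=32 -> 32 < 39, search right half
lo=9, hi=17, mid=13, arr[mid]=47 -> 47 > 39, search left half
lo=9, hi=12, mid=10, arr[mid]=36 -> 36 < 39, search right half
lo=11, hi=12, mid=11, arr[mid]=37 -> 37 < 39, search right half
lo=12, hi=12, mid=12, arr[mid]=39 -> Found target at index 12!

Binary search finds 39 at index 12 after 5 comparisons. The search repeatedly halves the search space by comparing with the middle element.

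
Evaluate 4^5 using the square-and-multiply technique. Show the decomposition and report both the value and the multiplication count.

Computing 4^5 by squaring (build up from 4^1; each line after the first costs one multiplication):

4^1 = 4
4^2 = (4^1)^2 = 4^2 = 16
4^4 = (4^2)^2 = 16^2 = 256
4^5 = 4 * 4^4 = 4 * 256 = 1024

Result: 1024
Multiplications needed: 3 (3 lines after 4^1)

4^5 = 1024. Using exponentiation by squaring, this requires 3 multiplications. The key idea: if the exponent is even, square the half-power; if odd, multiply by the base once.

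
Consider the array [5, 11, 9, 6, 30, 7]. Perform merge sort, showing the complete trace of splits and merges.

Merge sort trace:

Split: [5, 11, 9, 6, 30, 7] -> [5, 11, 9] and [6, 30, 7]
  Split: [5, 11, 9] -> [5] and [11, 9]
    Split: [11, 9] -> [11] and [9]
    Merge: [11] + [9] -> [9, 11]
  Merge: [5] + [9, 11] -> [5, 9, 11]
  Split: [6, 30, 7] -> [6] and [30, 7]
    Split: [30, 7] -> [30] and [7]
    Merge: [30] + [7] -> [7, 30]
  Merge: [6] + [7, 30] -> [6, 7, 30]
Merge: [5, 9, 11] + [6, 7, 30] -> [5, 6, 7, 9, 11, 30]

Final sorted array: [5, 6, 7, 9, 11, 30]

The merge sort proceeds by recursively splitting the array and merging sorted halves.
After all merges, the sorted array is [5, 6, 7, 9, 11, 30].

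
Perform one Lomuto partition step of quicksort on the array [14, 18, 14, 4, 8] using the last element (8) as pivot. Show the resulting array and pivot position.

Lomuto partition with pivot = 8:

Initial array: [14, 18, 14, 4, 8]

arr[0]=14 > 8: no swap
arr[1]=18 > 8: no swap
arr[2]=14 > 8: no swap
arr[3]=4 <= 8: swap with position 0, array becomes [4, 18, 14, 14, 8]

Place pivot at position 1: [4, 8, 14, 14, 18]
Pivot position: 1

After partitioning with pivot 8, the array becomes [4, 8, 14, 14, 18]. The pivot is placed at index 1. All elements to the left of the pivot are <= 8, and all elements to the right are > 8.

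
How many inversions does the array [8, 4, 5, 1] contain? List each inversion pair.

Finding inversions in [8, 4, 5, 1]:

(0, 1): arr[0]=8 > arr[1]=4
(0, 2): arr[0]=8 > arr[2]=5
(0, 3): arr[0]=8 > arr[3]=1
(1, 3): arr[1]=4 > arr[3]=1
(2, 3): arr[2]=5 > arr[3]=1

Total inversions: 5

The array has 5 inversion(s): (0,1), (0,2), (0,3), (1,3), (2,3). Each pair (i,j) satisfies i < j and arr[i] > arr[j].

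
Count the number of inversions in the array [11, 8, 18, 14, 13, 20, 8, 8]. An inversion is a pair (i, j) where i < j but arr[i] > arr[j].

Finding inversions in [11, 8, 18, 14, 13, 20, 8, 8]:

(0, 1): arr[0]=11 > arr[1]=8
(0, 6): arr[0]=11 > arr[6]=8
(0, 7): arr[0]=11 > arr[7]=8
(2, 3): arr[2]=18 > arr[3]=14
(2, 4): arr[2]=18 > arr[4]=13
(2, 6): arr[2]=18 > arr[6]=8
(2, 7): arr[2]=18 > arr[7]=8
(3, 4): arr[3]=14 > arr[4]=13
(3, 6): arr[3]=14 > arr[6]=8
(3, 7): arr[3]=14 > arr[7]=8
(4, 6): arr[4]=13 > arr[6]=8
(4, 7): arr[4]=13 > arr[7]=8
(5, 6): arr[5]=20 > arr[6]=8
(5, 7): arr[5]=20 > arr[7]=8

Total inversions: 14

The array has 14 inversion(s): (0,1), (0,6), (0,7), (2,3), (2,4), (2,6), (2,7), (3,4), (3,6), (3,7), (4,6), (4,7), (5,6), (5,7). Each pair (i,j) satisfies i < j and arr[i] > arr[j].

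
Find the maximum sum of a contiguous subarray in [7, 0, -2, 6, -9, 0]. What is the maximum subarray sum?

Using Kadane's algorithm on [7, 0, -2, 6, -9, 0]:

Scanning through the array:
Position 1 (value 0): max_ending_here = 7, max_so_far = 7
Position 2 (value -2): max_ending_here = 5, max_so_far = 7
Position 3 (value 6): max_ending_here = 11, max_so_far = 11
Position 4 (value -9): max_ending_here = 2, max_so_far = 11
Position 5 (value 0): max_ending_here = 2, max_so_far = 11

Maximum subarray: [7, 0, -2, 6]
Maximum sum: 11

The maximum subarray is [7, 0, -2, 6] with sum 11. This subarray runs from index 0 to index 3.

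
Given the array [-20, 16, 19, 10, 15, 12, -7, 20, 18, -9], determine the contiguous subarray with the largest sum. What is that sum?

Using Kadane's algorithm on [-20, 16, 19, 10, 15, 12, -7, 20, 18, -9]:

Scanning through the array:
Position 1 (value 16): max_ending_here = 16, max_so_far = 16
Position 2 (value 19): max_ending_here = 35, max_so_far = 35
Position 3 (value 10): max_ending_here = 45, max_so_far = 45
Position 4 (value 15): max_ending_here = 60, max_so_far = 60
Position 5 (value 12): max_ending_here = 72, max_so_far = 72
Position 6 (value -7): max_ending_here = 65, max_so_far = 72
Position 7 (value 20): max_ending_here = 85, max_so_far = 85
Position 8 (value 18): max_ending_here = 103, max_so_far = 103
Position 9 (value -9): max_ending_here = 94, max_so_far = 103

Maximum subarray: [16, 19, 10, 15, 12, -7, 20, 18]
Maximum sum: 103

The maximum subarray is [16, 19, 10, 15, 12, -7, 20, 18] with sum 103. This subarray runs from index 1 to index 8.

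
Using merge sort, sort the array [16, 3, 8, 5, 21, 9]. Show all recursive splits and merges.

Merge sort trace:

Split: [16, 3, 8, 5, 21, 9] -> [16, 3, 8] and [5, 21, 9]
  Split: [16, 3, 8] -> [16] and [3, 8]
    Split: [3, 8] -> [3] and [8]
    Merge: [3] + [8] -> [3, 8]
  Merge: [16] + [3, 8] -> [3, 8, 16]
  Split: [5, 21, 9] -> [5] and [21, 9]
    Split: [21, 9] -> [21] and [9]
    Merge: [21] + [9] -> [9, 21]
  Merge: [5] + [9, 21] -> [5, 9, 21]
Merge: [3, 8, 16] + [5, 9, 21] -> [3, 5, 8, 9, 16, 21]

Final sorted array: [3, 5, 8, 9, 16, 21]

The merge sort proceeds by recursively splitting the array and merging sorted halves.
After all merges, the sorted array is [3, 5, 8, 9, 16, 21].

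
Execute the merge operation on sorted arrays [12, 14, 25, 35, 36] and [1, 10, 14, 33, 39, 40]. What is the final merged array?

Merging process:

Compare 12 vs 1: take 1 from right. Merged: [1]
Compare 12 vs 10: take 10 from right. Merged: [1, 10]
Compare 12 vs 14: take 12 from left. Merged: [1, 10, 12]
Compare 14 vs 14: take 14 from left. Merged: [1, 10, 12, 14]
Compare 25 vs 14: take 14 from right. Merged: [1, 10, 12, 14, 14]
Compare 25 vs 33: take 25 from left. Merged: [1, 10, 12, 14, 14, 25]
Compare 35 vs 33: take 33 from right. Merged: [1, 10, 12, 14, 14, 25, 33]
Compare 35 vs 39: take 35 from left. Merged: [1, 10, 12, 14, 14, 25, 33, 35]
Compare 36 vs 39: take 36 from left. Merged: [1, 10, 12, 14, 14, 25, 33, 35, 36]
Append remaining from right: [39, 40]. Merged: [1, 10, 12, 14, 14, 25, 33, 35, 36, 39, 40]

Final merged array: [1, 10, 12, 14, 14, 25, 33, 35, 36, 39, 40]
Total comparisons: 9

The merged array is [1, 10, 12, 14, 14, 25, 33, 35, 36, 39, 40], requiring 9 comparisons. The merge step runs in O(n) time where n is the total number of elements.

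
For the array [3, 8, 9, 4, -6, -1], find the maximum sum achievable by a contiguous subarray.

Using Kadane's algorithm on [3, 8, 9, 4, -6, -1]:

Scanning through the array:
Position 1 (value 8): max_ending_here = 11, max_so_far = 11
Position 2 (value 9): max_ending_here = 20, max_so_far = 20
Position 3 (value 4): max_ending_here = 24, max_so_far = 24
Position 4 (value -6): max_ending_here = 18, max_so_far = 24
Position 5 (value -1): max_ending_here = 17, max_so_far = 24

Maximum subarray: [3, 8, 9, 4]
Maximum sum: 24

The maximum subarray is [3, 8, 9, 4] with sum 24. This subarray runs from index 0 to index 3.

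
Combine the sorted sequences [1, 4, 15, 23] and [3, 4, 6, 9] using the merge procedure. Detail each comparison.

Merging process:

Compare 1 vs 3: take 1 from left. Merged: [1]
Compare 4 vs 3: take 3 from right. Merged: [1, 3]
Compare 4 vs 4: take 4 from left. Merged: [1, 3, 4]
Compare 15 vs 4: take 4 from right. Merged: [1, 3, 4, 4]
Compare 15 vs 6: take 6 from right. Merged: [1, 3, 4, 4, 6]
Compare 15 vs 9: take 9 from right. Merged: [1, 3, 4, 4, 6, 9]
Append remaining from left: [15, 23]. Merged: [1, 3, 4, 4, 6, 9, 15, 23]

Final merged array: [1, 3, 4, 4, 6, 9, 15, 23]
Total comparisons: 6

The merged array is [1, 3, 4, 4, 6, 9, 15, 23], requiring 6 comparisons. The merge step runs in O(n) time where n is the total number of elements.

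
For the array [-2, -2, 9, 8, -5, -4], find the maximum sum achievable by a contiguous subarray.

Using Kadane's algorithm on [-2, -2, 9, 8, -5, -4]:

Scanning through the array:
Position 1 (value -2): max_ending_here = -2, max_so_far = -2
Position 2 (value 9): max_ending_here = 9, max_so_far = 9
Position 3 (value 8): max_ending_here = 17, max_so_far = 17
Position 4 (value -5): max_ending_here = 12, max_so_far = 17
Position 5 (value -4): max_ending_here = 8, max_so_far = 17

Maximum subarray: [9, 8]
Maximum sum: 17

The maximum subarray is [9, 8] with sum 17. This subarray runs from index 2 to index 3.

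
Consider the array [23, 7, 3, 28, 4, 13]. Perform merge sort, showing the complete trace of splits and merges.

Merge sort trace:

Split: [23, 7, 3, 28, 4, 13] -> [23, 7, 3] and [28, 4, 13]
  Split: [23, 7, 3] -> [23] and [7, 3]
    Split: [7, 3] -> [7] and [3]
    Merge: [7] + [3] -> [3, 7]
  Merge: [23] + [3, 7] -> [3, 7, 23]
  Split: [28, 4, 13] -> [28] and [4, 13]
    Split: [4, 13] -> [4] and [13]
    Merge: [4] + [13] -> [4, 13]
  Merge: [28] + [4, 13] -> [4, 13, 28]
Merge: [3, 7, 23] + [4, 13, 28] -> [3, 4, 7, 13, 23, 28]

Final sorted array: [3, 4, 7, 13, 23, 28]

The merge sort proceeds by recursively splitting the array and merging sorted halves.
After all merges, the sorted array is [3, 4, 7, 13, 23, 28].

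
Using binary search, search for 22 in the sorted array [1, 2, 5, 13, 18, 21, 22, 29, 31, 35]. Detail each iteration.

Binary search for 22 in [1, 2, 5, 13, 18, 21, 22, 29, 31, 35]:

lo=0, hi=9, mid=4, arr[mid]=18 -> 18 < 22, search right half
lo=5, hi=9, mid=7, arr[mid]=29 -> 29 > 22, search left half
lo=5, hi=6, mid=5, arr[mid]=21 -> 21 < 22, search right half
lo=6, hi=6, mid=6, arr[mid]=22 -> Found target at index 6!

Binary search finds 22 at index 6 after 4 comparisons. The search repeatedly halves the search space by comparing with the middle element.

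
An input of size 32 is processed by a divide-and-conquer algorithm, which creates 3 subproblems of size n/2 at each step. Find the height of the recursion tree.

For divide and conquer with division factor 2:

Problem sizes at each level:
Level 0: 32
Level 1: 16
Level 2: 8
Level 3: 4
Level 4: 2
Level 5: 1

The root is level 0 and the size-1 base case is level 5 (the tree spans levels 0 through 5, i.e. 6 levels counting the root), so the depth is the number of divisions: log_2(32) = 5

The recursion tree depth is log_2(32) = 5. At each level, the problem size is divided by 2, so it takes 5 divisions to reduce to a base case of size 1. The algorithm makes 3 recursive calls at each level.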